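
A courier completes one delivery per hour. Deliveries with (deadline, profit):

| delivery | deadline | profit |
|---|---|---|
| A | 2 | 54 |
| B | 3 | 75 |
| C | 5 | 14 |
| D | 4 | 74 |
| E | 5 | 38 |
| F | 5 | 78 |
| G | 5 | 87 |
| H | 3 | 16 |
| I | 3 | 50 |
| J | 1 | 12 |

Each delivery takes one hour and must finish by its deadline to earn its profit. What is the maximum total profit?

368

Take jobs in profit order; each goes to the latest open slot no later than its deadline.
Profit order: G=87 F=78 B=75 D=74 A=54 I=50 E=38 H=16 C=14 J=12
Assign: G→slot 5, F→slot 4, B→slot 3, D→slot 2, A→slot 1, I skipped, E skipped, H skipped, C skipped, J skipped.
Slots: [1:A] [2:D] [3:B] [4:F] [5:G]
Profit = 54 + 74 + 75 + 78 + 87 = 368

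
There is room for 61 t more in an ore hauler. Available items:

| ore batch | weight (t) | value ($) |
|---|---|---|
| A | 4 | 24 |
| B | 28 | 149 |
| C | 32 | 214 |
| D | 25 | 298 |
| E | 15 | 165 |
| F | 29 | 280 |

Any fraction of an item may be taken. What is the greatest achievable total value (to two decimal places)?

665.76

Greedy by value/weight ratio, highest first.
Order: D (298/25=11.92) > E (165/15=11.00) > F (280/29=9.66) > C (214/32=6.69) > A (24/4=6.00) > B (149/28=5.32)
Fill: take D (25 @ 298) → take E (15 @ 165) → take 21/29 of F → 202.76; 61/61 used.
Total value = 665.76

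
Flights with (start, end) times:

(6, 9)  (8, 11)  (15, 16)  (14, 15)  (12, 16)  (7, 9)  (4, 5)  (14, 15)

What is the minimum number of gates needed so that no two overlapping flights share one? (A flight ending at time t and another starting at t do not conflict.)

3

The answer is the maximum number of intervals overlapping at any instant.
Events (time:±→running): 4:+→1 5:-→0 6:+→1 7:+→2 8:+→3 … peak 3.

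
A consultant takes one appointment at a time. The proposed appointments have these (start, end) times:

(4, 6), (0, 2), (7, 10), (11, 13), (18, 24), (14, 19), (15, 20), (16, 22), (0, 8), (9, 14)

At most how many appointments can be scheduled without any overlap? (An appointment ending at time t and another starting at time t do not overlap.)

Greedy by earliest finish: after sorting by end time, pick each interval compatible with the last pick.
By end time: (0,2), (4,6), (0,8), (7,10), (11,13), (9,14), (14,19), (15,20), (16,22), (18,24).
Pick (0,2); next start ≥ 2 → (4,6); next start ≥ 6 → (7,10); next start ≥ 10 → (11,13); next start ≥ 13 → (14,19).
Selected 5 appointments.

5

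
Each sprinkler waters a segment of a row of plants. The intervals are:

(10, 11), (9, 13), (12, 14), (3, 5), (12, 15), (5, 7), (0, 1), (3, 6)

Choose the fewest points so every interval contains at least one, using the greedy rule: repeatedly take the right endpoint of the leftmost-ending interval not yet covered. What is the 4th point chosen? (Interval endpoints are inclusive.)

14

Sorted: [0,1] [3,5] [3,6] [5,7] [10,11] [9,13] [12,14] [12,15]
{[0,1]} hit by 1; {[3,5],[3,6],[5,7]} hit by 5; {[10,11],[9,13]} hit by 11; {[12,14],[12,15]} hit by 14.
Points: 1, 5, 11, 14 (4 total).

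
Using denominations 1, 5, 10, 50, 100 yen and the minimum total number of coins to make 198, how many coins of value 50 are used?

1

198 − 1×100→98 − 1×50→48 − 4×10→8 − 1×5→3 − 3×1→0
Count of 50: 1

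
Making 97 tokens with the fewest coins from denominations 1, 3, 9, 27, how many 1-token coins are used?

97 = 3×27 + 1×9 + 2×3 + 1×1
Count of 1: 1

1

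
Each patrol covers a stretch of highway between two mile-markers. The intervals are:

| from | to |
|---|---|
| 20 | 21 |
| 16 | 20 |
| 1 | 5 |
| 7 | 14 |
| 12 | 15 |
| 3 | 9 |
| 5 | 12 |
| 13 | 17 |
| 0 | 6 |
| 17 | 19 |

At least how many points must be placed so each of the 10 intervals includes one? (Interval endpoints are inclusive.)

4

Process intervals by earliest right end; each time one isn't hit yet, stab at its right endpoint.
Sorted: [1,5] [0,6] [3,9] [5,12] [7,14] [12,15] [13,17] [17,19] [16,20] [20,21]
{[1,5],[0,6],[3,9],[5,12]} hit by 5; {[7,14],[12,15],[13,17]} hit by 14; {[17,19],[16,20]} hit by 19; {[20,21]} hit by 21.
Points: 5, 14, 19, 21 (4 total).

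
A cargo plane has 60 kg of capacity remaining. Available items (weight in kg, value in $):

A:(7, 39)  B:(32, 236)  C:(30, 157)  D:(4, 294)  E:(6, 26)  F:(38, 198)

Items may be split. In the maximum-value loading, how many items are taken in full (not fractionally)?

Sort by value per unit weight and fill in that order.
Order: D (294/4=73.50) > B (236/32=7.38) > A (39/7=5.57) > C (157/30=5.23) > F (198/38=5.21) > E (26/6=4.33)
Fill: take D (4 @ 294) → take B (32 @ 236) → take A (7 @ 39) → take 17/30 of C → 88.97; 60/60 used.
3 item(s) taken whole; one partial (take 17/30 of C).

3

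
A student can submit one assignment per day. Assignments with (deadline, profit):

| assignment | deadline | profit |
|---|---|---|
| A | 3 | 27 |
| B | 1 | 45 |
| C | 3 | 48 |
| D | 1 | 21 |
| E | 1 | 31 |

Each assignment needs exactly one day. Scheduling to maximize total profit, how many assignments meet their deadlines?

3

Profit order: C=48 B=45 E=31 A=27 D=21
Assign: C→slot 3, B→slot 1, E skipped, A→slot 2, D skipped.
Slots: [1:B] [2:A] [3:C]
3 of 5 scheduled.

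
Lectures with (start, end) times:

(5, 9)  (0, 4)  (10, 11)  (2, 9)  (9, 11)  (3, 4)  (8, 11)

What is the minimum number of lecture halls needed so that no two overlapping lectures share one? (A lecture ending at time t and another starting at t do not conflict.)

3

Count concurrent intervals with a sweep; the peak is the room count.
starts: [0, 2, 3, 5, 8, 9, 10]
ends:   [4, 4, 9, 9, 11, 11, 11]
s0→1 s2→2 s3→3  — peak 3.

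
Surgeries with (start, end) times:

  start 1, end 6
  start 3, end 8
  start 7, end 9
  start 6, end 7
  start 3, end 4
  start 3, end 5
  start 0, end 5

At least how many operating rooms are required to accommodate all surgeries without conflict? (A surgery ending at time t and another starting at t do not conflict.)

5

The answer is the maximum number of intervals overlapping at any instant.
starts: [0, 1, 3, 3, 3, 6, 7]
ends:   [4, 5, 5, 6, 7, 8, 9]
s0→1 s1→2 s3→3 s3→4 s3→5  — peak 5.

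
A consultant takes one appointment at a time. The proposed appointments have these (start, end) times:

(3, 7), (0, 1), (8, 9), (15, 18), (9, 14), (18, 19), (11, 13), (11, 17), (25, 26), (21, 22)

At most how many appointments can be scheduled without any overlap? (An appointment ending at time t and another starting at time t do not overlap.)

8

Greedy by earliest finish: after sorting by end time, pick each interval compatible with the last pick.
Sorted by end: (0,1)  (3,7)  (8,9)  (11,13)  (9,14)  (11,17)  (15,18)  (18,19)  (21,22)  (25,26)
take (0,1); take (3,7); take (8,9); take (11,13); skip (11,17); take (15,18); take (18,19); take (21,22); take (25,26).
Selected 8 appointments.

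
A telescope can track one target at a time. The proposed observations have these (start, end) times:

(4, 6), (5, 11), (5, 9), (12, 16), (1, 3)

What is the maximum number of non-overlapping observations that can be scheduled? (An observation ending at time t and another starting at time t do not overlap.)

By end time: (1,3), (4,6), (5,9), (5,11), (12,16).
Pick (1,3); next start ≥ 3 → (4,6); next start ≥ 6 → (12,16).
Selected 3 observations.

3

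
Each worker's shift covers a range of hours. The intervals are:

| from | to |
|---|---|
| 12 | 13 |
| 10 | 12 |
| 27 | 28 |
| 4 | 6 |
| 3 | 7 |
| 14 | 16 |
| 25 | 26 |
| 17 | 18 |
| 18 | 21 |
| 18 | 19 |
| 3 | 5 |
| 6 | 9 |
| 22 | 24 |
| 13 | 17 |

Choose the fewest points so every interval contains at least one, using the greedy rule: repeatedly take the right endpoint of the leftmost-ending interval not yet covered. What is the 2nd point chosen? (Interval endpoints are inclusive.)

By right end: [3,5]  [4,6]  [3,7]  [6,9]  [10,12]  [12,13]  [14,16]  [13,17]  [17,18]  [18,19]  [18,21]  [22,24]  [25,26]  [27,28]
[3,5] uncovered → point at 5; [6,9] uncovered → point at 9; [10,12] uncovered → point at 12; [14,16] uncovered → point at 16; [17,18] uncovered → point at 18; [22,24] uncovered → point at 24; [25,26] uncovered → point at 26; [27,28] uncovered → point at 28.
Points: 5, 9, 12, 16, 18, 24, 26, 28 (8 total).

9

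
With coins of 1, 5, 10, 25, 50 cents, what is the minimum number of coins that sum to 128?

Use the largest denomination that fits, subtract, and repeat.
128 = 2×50 + 1×25 + 3×1
Total coins = 2 + 1 + 3 = 6

6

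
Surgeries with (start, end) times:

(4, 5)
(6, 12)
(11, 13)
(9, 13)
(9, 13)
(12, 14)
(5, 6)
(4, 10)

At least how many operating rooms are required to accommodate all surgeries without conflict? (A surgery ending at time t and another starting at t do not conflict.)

4

Events (time:±→running): 4:+→1 4:+→2 5:-→1 5:+→2 6:-→1 6:+→2 9:+→3 9:+→4 … peak 4.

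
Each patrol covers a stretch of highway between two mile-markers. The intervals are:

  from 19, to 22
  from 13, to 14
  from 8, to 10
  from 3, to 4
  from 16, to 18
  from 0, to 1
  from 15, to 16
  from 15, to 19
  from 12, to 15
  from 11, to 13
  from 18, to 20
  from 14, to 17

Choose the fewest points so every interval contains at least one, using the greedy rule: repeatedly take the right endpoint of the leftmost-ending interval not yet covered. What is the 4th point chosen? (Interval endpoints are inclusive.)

13

Sort by right endpoint; whenever an interval is uncovered, place a point at its right end.
Sorted: [0,1] [3,4] [8,10] [11,13] [13,14] [12,15] [15,16] [14,17] [16,18] [15,19] [18,20] [19,22]
{[0,1]} hit by 1; {[3,4]} hit by 4; {[8,10]} hit by 10; {[11,13],[13,14],[12,15]} hit by 13; {[15,16],[14,17],[16,18],[15,19]} hit by 16; {[18,20],[19,22]} hit by 20.
Points: 1, 4, 10, 13, 16, 20 (6 total).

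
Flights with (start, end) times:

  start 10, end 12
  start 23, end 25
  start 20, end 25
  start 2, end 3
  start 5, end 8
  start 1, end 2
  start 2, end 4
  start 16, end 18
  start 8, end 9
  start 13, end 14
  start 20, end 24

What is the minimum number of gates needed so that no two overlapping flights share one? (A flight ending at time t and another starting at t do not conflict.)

3

Events (time:±→running): 1:+→1 2:-→0 2:+→1 2:+→2 3:-→1 4:-→0 5:+→1 8:-→0 8:+→1 9:-→0 10:+→1 12:-→0 13:+→1 14:-→0 16:+→1 18:-→0 20:+→1 20:+→2 23:+→3 … peak 3.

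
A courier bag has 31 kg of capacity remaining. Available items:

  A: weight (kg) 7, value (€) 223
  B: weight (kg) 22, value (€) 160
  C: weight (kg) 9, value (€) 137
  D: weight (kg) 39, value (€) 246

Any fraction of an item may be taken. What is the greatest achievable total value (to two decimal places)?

469.09

Greedy by value/weight ratio, highest first.
Order: A (223/7=31.86) > C (137/9=15.22) > B (160/22=7.27) > D (246/39=6.31)
Fill: take A (7 @ 223) → take C (9 @ 137) → take 15/22 of B → 109.09; 31/31 used.
Total value = 469.09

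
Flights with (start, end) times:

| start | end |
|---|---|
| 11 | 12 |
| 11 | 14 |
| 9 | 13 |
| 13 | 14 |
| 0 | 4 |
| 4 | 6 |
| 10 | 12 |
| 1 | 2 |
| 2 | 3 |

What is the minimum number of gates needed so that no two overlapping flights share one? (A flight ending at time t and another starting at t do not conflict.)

Count concurrent intervals with a sweep; the peak is the room count.
starts: [0, 1, 2, 4, 9, 10, 11, 11, 13]
ends:   [2, 3, 4, 6, 12, 12, 13, 14, 14]
s0→1 s1→2 e2→1 s2→2 e3→1 e4→0 s4→1 e6→0 s9→1 s10→2 s11→3 s11→4  — peak 4.

4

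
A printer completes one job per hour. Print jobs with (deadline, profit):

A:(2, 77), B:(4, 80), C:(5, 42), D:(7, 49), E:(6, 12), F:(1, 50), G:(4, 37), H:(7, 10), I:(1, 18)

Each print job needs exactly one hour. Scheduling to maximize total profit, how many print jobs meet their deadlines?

By profit: B(d4,80), A(d2,77), F(d1,50), D(d7,49), C(d5,42), G(d4,37), I(d1,18), E(d6,12), H(d7,10)
B→slot 4; A→slot 2; F→slot 1; D→slot 7; C→slot 5; G→slot 3; I skipped; E→slot 6; H skipped.
7 of 9 scheduled.

7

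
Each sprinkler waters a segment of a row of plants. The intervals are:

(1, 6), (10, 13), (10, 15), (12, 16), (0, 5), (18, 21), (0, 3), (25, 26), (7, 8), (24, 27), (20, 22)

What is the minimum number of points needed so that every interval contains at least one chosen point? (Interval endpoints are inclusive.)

5

By right end: [0,3]  [0,5]  [1,6]  [7,8]  [10,13]  [10,15]  [12,16]  [18,21]  [20,22]  [25,26]  [24,27]
[0,3] uncovered → point at 3; [7,8] uncovered → point at 8; [10,13] uncovered → point at 13; [18,21] uncovered → point at 21; [25,26] uncovered → point at 26.
Points: 3, 8, 13, 21, 26 (5 total).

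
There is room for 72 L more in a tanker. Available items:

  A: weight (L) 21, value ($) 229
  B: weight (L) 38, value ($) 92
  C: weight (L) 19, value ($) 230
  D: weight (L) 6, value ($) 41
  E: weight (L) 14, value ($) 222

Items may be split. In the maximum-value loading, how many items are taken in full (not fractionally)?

4

Greedy by value/weight ratio, highest first.
Order: E (222/14=15.86) > C (230/19=12.11) > A (229/21=10.90) > D (41/6=6.83) > B (92/38=2.42)
Fill: take E (14 @ 222) → take C (19 @ 230) → take A (21 @ 229) → take D (6 @ 41) → take 12/38 of B → 29.05; 72/72 used.
4 item(s) taken whole; one partial (take 12/38 of B).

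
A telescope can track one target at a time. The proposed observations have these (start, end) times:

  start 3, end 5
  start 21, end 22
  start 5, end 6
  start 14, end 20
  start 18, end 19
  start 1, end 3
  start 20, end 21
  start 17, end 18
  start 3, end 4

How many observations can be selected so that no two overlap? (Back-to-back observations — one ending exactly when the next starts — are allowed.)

Sort by end time and greedily take each interval whose start is ≥ the last chosen end.
Sorted by end: (1,3)  (3,4)  (3,5)  (5,6)  (17,18)  (18,19)  (14,20)  (20,21)  (21,22)
take (1,3); take (3,4); take (5,6); take (17,18); take (18,19); take (20,21); take (21,22).
Selected 7 observations.

7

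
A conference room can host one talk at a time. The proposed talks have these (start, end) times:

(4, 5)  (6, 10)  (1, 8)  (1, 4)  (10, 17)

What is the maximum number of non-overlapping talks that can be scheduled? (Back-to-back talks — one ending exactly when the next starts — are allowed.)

Sort by end time and greedily take each interval whose start is ≥ the last chosen end.
By end time: (1,4), (4,5), (1,8), (6,10), (10,17).
Pick (1,4); next start ≥ 4 → (4,5); next start ≥ 5 → (6,10); next start ≥ 10 → (10,17).
Selected 4 talks.

4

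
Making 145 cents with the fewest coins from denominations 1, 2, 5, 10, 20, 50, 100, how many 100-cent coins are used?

145 − 1×100→45 − 2×20→5 − 1×5→0
Count of 100: 1

1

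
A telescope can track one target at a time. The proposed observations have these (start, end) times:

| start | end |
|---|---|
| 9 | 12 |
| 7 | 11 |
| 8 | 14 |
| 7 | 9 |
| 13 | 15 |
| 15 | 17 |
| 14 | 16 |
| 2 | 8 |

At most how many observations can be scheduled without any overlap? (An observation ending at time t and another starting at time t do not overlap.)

By end time: (2,8), (7,9), (7,11), (9,12), (8,14), (13,15), (14,16), (15,17).
Pick (2,8); next start ≥ 8 → (9,12); next start ≥ 12 → (13,15); next start ≥ 15 → (15,17).
Selected 4 observations.

4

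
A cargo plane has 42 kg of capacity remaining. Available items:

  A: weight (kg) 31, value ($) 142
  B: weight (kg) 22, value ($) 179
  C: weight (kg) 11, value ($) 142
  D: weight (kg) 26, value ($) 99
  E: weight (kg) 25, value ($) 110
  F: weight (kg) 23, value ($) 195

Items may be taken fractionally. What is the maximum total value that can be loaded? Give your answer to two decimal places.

Greedy by value/weight ratio, highest first.
Ratios (sorted): C 12.91, F 8.48, B 8.14, A 4.58, E 4.40, D 3.81
take C (11 @ 142); take F (23 @ 195); take 8/22 of B → 65.09. Capacity used 42/42.
Total value = 402.09

402.09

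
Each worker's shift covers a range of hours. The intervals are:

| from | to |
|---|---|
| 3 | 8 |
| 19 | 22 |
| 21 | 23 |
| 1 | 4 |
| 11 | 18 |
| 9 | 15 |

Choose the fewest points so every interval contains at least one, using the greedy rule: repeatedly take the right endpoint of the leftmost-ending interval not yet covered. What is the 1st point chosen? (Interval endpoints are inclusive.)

Process intervals by earliest right end; each time one isn't hit yet, stab at its right endpoint.
Sorted: [1,4] [3,8] [9,15] [11,18] [19,22] [21,23]
{[1,4],[3,8]} hit by 4; {[9,15],[11,18]} hit by 15; {[19,22],[21,23]} hit by 22.
Points: 4, 15, 22 (3 total).

4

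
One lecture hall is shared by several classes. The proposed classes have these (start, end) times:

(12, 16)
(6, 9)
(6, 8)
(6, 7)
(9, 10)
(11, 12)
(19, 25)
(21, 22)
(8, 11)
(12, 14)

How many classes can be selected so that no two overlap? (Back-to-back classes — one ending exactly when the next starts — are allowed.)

By end time: (6,7), (6,8), (6,9), (9,10), (8,11), (11,12), (12,14), (12,16), (21,22), (19,25).
Pick (6,7); next start ≥ 7 → (9,10); next start ≥ 10 → (11,12); next start ≥ 12 → (12,14); next start ≥ 14 → (21,22).
Selected 5 classes.

5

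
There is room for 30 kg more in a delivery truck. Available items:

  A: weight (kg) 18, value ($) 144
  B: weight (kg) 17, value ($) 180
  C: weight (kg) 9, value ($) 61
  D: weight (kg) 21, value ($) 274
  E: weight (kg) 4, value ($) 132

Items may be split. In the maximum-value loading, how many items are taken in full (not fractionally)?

2

Order: E (132/4=33.00) > D (274/21=13.05) > B (180/17=10.59) > A (144/18=8.00) > C (61/9=6.78)
Fill: take E (4 @ 132) → take D (21 @ 274) → take 5/17 of B → 52.94; 30/30 used.
2 item(s) taken whole; one partial (take 5/17 of B).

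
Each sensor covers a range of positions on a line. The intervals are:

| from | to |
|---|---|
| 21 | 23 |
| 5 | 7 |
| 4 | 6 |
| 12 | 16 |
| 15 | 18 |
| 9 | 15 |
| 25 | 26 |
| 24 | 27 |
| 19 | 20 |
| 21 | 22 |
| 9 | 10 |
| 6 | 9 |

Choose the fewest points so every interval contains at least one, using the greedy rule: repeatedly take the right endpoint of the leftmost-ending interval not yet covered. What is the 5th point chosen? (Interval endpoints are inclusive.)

Sorted: [4,6] [5,7] [6,9] [9,10] [9,15] [12,16] [15,18] [19,20] [21,22] [21,23] [25,26] [24,27]
{[4,6],[5,7],[6,9]} hit by 6; {[9,10],[9,15]} hit by 10; {[12,16],[15,18]} hit by 16; {[19,20]} hit by 20; {[21,22],[21,23]} hit by 22; {[25,26],[24,27]} hit by 26.
Points: 6, 10, 16, 20, 22, 26 (6 total).

22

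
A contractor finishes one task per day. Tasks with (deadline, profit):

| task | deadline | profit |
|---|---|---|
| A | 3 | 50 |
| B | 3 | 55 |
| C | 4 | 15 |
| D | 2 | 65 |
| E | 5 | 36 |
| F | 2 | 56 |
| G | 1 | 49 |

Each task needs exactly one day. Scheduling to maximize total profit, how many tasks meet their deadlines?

Take jobs in profit order; each goes to the latest open slot no later than its deadline.
By profit: D(d2,65), F(d2,56), B(d3,55), A(d3,50), G(d1,49), E(d5,36), C(d4,15)
D→slot 2; F→slot 1; B→slot 3; A skipped; G skipped; E→slot 5; C→slot 4.
5 of 7 scheduled.

5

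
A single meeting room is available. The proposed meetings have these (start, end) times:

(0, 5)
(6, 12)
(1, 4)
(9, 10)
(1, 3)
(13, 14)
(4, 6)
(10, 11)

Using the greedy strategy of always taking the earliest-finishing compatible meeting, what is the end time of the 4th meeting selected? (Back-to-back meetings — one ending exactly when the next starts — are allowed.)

11

Order by finish time; keep every interval that doesn't clash with the previous kept one.
By end time: (1,3), (1,4), (0,5), (4,6), (9,10), (10,11), (6,12), (13,14).
Pick (1,3); next start ≥ 3 → (4,6); next start ≥ 6 → (9,10); next start ≥ 10 → (10,11); next start ≥ 11 → (13,14).
Selected: (1,3) (4,6) (9,10) (10,11) (13,14)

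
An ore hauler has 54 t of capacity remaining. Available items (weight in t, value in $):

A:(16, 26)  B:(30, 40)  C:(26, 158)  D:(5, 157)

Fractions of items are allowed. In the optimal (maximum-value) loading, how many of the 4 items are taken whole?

3

Order: D (157/5=31.40) > C (158/26=6.08) > A (26/16=1.62) > B (40/30=1.33)
Fill: take D (5 @ 157) → take C (26 @ 158) → take A (16 @ 26) → take 7/30 of B → 9.33; 54/54 used.
3 item(s) taken whole; one partial (take 7/30 of B).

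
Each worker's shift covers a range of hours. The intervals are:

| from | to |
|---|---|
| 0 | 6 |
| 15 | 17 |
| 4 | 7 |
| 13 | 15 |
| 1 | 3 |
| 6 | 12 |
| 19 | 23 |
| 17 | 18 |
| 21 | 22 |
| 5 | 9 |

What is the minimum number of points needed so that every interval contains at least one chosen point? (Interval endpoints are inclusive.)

By right end: [1,3]  [0,6]  [4,7]  [5,9]  [6,12]  [13,15]  [15,17]  [17,18]  [21,22]  [19,23]
[1,3] uncovered → point at 3; [4,7] uncovered → point at 7; [13,15] uncovered → point at 15; [17,18] uncovered → point at 18; [21,22] uncovered → point at 22.
Points: 3, 7, 15, 18, 22 (5 total).

5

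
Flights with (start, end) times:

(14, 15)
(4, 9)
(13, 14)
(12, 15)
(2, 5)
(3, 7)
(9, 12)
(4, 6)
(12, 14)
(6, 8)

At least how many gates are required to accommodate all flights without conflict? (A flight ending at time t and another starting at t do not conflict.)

Events (time:±→running): 2:+→1 3:+→2 4:+→3 4:+→4 … peak 4.

4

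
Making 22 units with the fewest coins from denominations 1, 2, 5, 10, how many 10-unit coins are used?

Greedy: take as many of the largest coin as possible, then repeat with the remainder.
22 = 2×10 + 1×2
Count of 10: 2

2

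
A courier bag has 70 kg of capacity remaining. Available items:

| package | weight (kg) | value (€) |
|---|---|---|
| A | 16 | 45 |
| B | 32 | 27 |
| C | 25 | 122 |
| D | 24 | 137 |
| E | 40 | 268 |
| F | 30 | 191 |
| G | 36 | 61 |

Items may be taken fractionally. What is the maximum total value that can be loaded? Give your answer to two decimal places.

Greedy by value/weight ratio, highest first.
Order: E (268/40=6.70) > F (191/30=6.37) > D (137/24=5.71) > C (122/25=4.88) > A (45/16=2.81) > G (61/36=1.69) > B (27/32=0.84)
Fill: take E (40 @ 268) → take F (30 @ 191); 70/70 used.
Total value = 459.00

459.00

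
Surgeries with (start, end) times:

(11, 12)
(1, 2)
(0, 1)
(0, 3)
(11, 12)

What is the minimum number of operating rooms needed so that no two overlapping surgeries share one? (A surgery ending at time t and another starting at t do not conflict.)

2

The answer is the maximum number of intervals overlapping at any instant.
Events (time:±→running): 0:+→1 0:+→2 … peak 2.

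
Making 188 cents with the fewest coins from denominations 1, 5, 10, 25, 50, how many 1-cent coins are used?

188 = 3×50 + 1×25 + 1×10 + 3×1
Count of 1: 3

3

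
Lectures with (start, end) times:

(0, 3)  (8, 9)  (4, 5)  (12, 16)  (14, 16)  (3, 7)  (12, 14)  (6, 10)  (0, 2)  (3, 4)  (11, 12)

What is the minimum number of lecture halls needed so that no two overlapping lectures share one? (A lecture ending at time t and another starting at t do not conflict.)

Count concurrent intervals with a sweep; the peak is the room count.
Events (time:±→running): 0:+→1 0:+→2 … peak 2.

2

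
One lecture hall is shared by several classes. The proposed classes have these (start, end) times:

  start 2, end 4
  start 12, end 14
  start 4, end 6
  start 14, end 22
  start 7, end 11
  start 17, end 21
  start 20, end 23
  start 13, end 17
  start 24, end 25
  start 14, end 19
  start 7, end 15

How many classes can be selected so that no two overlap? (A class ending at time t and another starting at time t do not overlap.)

7

Order by finish time; keep every interval that doesn't clash with the previous kept one.
By end time: (2,4), (4,6), (7,11), (12,14), (7,15), (13,17), (14,19), (17,21), (14,22), (20,23), (24,25).
Pick (2,4); next start ≥ 4 → (4,6); next start ≥ 6 → (7,11); next start ≥ 11 → (12,14); next start ≥ 14 → (14,19); next start ≥ 19 → (20,23); next start ≥ 23 → (24,25).
Selected 7 classes.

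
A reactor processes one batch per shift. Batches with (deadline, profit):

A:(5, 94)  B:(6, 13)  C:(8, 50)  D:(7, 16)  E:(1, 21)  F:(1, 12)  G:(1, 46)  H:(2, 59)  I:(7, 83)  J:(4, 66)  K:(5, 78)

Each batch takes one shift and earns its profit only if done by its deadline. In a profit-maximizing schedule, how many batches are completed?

8

By profit: A(d5,94), I(d7,83), K(d5,78), J(d4,66), H(d2,59), C(d8,50), G(d1,46), E(d1,21), D(d7,16), B(d6,13), F(d1,12)
A→slot 5; I→slot 7; K→slot 4; J→slot 3; H→slot 2; C→slot 8; G→slot 1; E skipped; D→slot 6; B skipped; F skipped.
8 of 11 scheduled.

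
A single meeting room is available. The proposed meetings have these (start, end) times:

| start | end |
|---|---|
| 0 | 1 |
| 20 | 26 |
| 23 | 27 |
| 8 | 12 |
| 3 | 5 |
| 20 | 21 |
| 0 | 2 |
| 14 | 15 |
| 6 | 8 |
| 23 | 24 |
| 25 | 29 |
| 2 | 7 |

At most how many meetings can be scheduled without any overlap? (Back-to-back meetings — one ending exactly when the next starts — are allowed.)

By end time: (0,1), (0,2), (3,5), (2,7), (6,8), (8,12), (14,15), (20,21), (23,24), (20,26), (23,27), (25,29).
Pick (0,1); next start ≥ 1 → (3,5); next start ≥ 5 → (6,8); next start ≥ 8 → (8,12); next start ≥ 12 → (14,15); next start ≥ 15 → (20,21); next start ≥ 21 → (23,24); next start ≥ 24 → (25,29).
Selected 8 meetings.

8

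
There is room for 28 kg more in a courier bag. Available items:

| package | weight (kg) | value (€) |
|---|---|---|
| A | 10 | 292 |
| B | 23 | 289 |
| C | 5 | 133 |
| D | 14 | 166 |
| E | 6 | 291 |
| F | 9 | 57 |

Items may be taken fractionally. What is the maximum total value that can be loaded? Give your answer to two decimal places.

Ratios (sorted): E 48.50, A 29.20, C 26.60, B 12.57, D 11.86, F 6.33
take E (6 @ 291); take A (10 @ 292); take C (5 @ 133); take 7/23 of B → 87.96. Capacity used 28/28.
Total value = 803.96

803.96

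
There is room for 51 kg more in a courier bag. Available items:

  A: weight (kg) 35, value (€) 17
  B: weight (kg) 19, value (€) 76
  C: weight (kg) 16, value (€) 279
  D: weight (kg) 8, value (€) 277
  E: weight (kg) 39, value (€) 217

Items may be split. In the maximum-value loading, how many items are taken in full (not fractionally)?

2

Greedy by value/weight ratio, highest first.
Ratios (sorted): D 34.62, C 17.44, E 5.56, B 4.00, A 0.49
take D (8 @ 277); take C (16 @ 279); take 27/39 of E → 150.23. Capacity used 51/51.
2 item(s) taken whole; one partial (take 27/39 of E).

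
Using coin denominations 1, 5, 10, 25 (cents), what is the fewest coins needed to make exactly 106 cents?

106 − 4×25→6 − 1×5→1 − 1×1→0
Total coins = 4 + 1 + 1 = 6

6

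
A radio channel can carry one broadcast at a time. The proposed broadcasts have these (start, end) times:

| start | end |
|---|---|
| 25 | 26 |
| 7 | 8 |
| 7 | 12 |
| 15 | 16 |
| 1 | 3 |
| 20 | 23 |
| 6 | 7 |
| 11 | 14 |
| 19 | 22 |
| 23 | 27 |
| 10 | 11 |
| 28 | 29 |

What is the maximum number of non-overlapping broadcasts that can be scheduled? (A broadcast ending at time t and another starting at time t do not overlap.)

Sorted by end: (1,3)  (6,7)  (7,8)  (10,11)  (7,12)  (11,14)  (15,16)  (19,22)  (20,23)  (25,26)  (23,27)  (28,29)
take (1,3); take (6,7); take (7,8); take (10,11); take (11,14); take (15,16); take (19,22); take (25,26); take (28,29).
Selected 9 broadcasts.

9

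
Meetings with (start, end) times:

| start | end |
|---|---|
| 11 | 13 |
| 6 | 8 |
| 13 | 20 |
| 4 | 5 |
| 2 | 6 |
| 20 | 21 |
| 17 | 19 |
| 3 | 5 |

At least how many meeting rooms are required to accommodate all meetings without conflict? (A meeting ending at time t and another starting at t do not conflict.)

The answer is the maximum number of intervals overlapping at any instant.
starts: [2, 3, 4, 6, 11, 13, 17, 20]
ends:   [5, 5, 6, 8, 13, 19, 20, 21]
s2→1 s3→2 s4→3  — peak 3.

3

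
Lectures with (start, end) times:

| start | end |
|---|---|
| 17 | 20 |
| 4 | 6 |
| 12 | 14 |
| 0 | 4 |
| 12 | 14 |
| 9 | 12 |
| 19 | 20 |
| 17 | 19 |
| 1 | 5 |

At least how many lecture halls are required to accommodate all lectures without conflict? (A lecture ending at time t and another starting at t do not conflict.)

The answer is the maximum number of intervals overlapping at any instant.
Events (time:±→running): 0:+→1 1:+→2 … peak 2.

2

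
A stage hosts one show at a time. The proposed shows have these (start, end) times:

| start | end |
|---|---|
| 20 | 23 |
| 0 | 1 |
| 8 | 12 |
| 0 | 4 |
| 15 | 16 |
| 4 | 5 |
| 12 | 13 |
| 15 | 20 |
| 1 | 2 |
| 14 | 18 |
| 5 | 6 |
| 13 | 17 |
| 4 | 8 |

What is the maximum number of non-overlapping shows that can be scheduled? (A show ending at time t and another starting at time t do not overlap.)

8

Sorted by end: (0,1)  (1,2)  (0,4)  (4,5)  (5,6)  (4,8)  (8,12)  (12,13)  (15,16)  (13,17)  (14,18)  (15,20)  (20,23)
take (0,1); take (1,2); take (4,5); take (5,6); skip (4,8); take (8,12); take (12,13); take (15,16); skip (15,20); take (20,23).
Selected 8 shows.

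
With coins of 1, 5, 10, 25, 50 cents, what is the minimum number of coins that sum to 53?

4

Greedy: take as many of the largest coin as possible, then repeat with the remainder.
53 = 1×50 + 3×1
Total coins = 1 + 3 = 4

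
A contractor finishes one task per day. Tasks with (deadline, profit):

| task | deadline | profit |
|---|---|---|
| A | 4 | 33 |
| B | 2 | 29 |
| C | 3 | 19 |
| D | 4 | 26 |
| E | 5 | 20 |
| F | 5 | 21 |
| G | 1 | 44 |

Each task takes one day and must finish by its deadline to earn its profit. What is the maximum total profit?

Sort by profit descending; place each in the latest free slot ≤ its deadline.
By profit: G(d1,44), A(d4,33), B(d2,29), D(d4,26), F(d5,21), E(d5,20), C(d3,19)
G→slot 1; A→slot 4; B→slot 2; D→slot 3; F→slot 5; E skipped; C skipped.
Profit = 44 + 29 + 26 + 33 + 21 = 153

153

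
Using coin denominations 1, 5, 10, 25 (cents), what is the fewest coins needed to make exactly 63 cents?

63 = 2×25 + 1×10 + 3×1
Total coins = 2 + 1 + 3 = 6

6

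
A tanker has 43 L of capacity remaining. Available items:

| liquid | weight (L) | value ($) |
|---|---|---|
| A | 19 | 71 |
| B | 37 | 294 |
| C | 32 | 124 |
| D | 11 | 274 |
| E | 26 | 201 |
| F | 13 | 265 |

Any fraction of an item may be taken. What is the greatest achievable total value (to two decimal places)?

689.97

Sort by value per unit weight and fill in that order.
Ratios (sorted): D 24.91, F 20.38, B 7.95, E 7.73, C 3.88, A 3.74
take D (11 @ 274); take F (13 @ 265); take 19/37 of B → 150.97. Capacity used 43/43.
Total value = 689.97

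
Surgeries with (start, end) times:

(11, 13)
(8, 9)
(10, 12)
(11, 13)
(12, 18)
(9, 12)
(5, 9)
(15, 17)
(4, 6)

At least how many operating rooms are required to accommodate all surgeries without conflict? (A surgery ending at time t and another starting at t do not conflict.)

4

The answer is the maximum number of intervals overlapping at any instant.
Events (time:±→running): 4:+→1 5:+→2 6:-→1 8:+→2 9:-→1 9:-→0 9:+→1 10:+→2 11:+→3 11:+→4 … peak 4.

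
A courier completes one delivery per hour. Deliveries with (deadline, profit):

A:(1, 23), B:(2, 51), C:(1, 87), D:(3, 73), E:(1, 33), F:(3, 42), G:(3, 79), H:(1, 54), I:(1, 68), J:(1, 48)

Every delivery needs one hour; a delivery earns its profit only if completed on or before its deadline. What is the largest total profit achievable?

239

Take jobs in profit order; each goes to the latest open slot no later than its deadline.
By profit: C(d1,87), G(d3,79), D(d3,73), I(d1,68), H(d1,54), B(d2,51), J(d1,48), F(d3,42), E(d1,33), A(d1,23)
C→slot 1; G→slot 3; D→slot 2; I skipped; H skipped; B skipped; J skipped; F skipped; E skipped; A skipped.
Profit = 87 + 73 + 79 = 239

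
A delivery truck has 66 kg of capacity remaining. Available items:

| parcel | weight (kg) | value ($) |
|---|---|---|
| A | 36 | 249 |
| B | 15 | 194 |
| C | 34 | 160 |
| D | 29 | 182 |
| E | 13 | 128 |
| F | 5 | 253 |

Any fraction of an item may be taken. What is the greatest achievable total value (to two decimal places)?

803.25

Greedy by value/weight ratio, highest first.
Order: F (253/5=50.60) > B (194/15=12.93) > E (128/13=9.85) > A (249/36=6.92) > D (182/29=6.28) > C (160/34=4.71)
Fill: take F (5 @ 253) → take B (15 @ 194) → take E (13 @ 128) → take 33/36 of A → 228.25; 66/66 used.
Total value = 803.25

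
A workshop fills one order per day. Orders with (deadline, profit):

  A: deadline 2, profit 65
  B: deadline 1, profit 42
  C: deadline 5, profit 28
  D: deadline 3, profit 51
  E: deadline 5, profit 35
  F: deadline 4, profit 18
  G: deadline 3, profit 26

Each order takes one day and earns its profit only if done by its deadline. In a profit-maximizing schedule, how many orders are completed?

5

By profit: A(d2,65), D(d3,51), B(d1,42), E(d5,35), C(d5,28), G(d3,26), F(d4,18)
A→slot 2; D→slot 3; B→slot 1; E→slot 5; C→slot 4; G skipped; F skipped.
5 of 7 scheduled.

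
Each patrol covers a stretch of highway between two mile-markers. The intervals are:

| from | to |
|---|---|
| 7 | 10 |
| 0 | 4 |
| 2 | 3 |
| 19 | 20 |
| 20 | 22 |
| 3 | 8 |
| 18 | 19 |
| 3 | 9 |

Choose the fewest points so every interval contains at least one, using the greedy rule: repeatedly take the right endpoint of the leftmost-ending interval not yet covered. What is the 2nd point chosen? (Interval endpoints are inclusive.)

10

Process intervals by earliest right end; each time one isn't hit yet, stab at its right endpoint.
By right end: [2,3]  [0,4]  [3,8]  [3,9]  [7,10]  [18,19]  [19,20]  [20,22]
[2,3] uncovered → point at 3; [7,10] uncovered → point at 10; [18,19] uncovered → point at 19; [20,22] uncovered → point at 22.
Points: 3, 10, 19, 22 (4 total).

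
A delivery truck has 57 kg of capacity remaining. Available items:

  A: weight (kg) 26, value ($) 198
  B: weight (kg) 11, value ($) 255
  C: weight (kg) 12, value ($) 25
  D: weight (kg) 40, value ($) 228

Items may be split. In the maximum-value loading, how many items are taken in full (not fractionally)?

2

Sort by value per unit weight and fill in that order.
Order: B (255/11=23.18) > A (198/26=7.62) > D (228/40=5.70) > C (25/12=2.08)
Fill: take B (11 @ 255) → take A (26 @ 198) → take 20/40 of D → 114.00; 57/57 used.
2 item(s) taken whole; one partial (take 20/40 of D).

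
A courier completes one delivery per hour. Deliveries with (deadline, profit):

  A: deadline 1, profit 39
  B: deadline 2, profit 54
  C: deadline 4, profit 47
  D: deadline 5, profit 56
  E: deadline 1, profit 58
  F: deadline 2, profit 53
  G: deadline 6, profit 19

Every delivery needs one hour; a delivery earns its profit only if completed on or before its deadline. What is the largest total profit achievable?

Sort by profit descending; place each in the latest free slot ≤ its deadline.
Profit order: E=58 D=56 B=54 F=53 C=47 A=39 G=19
Assign: E→slot 1, D→slot 5, B→slot 2, F skipped, C→slot 4, A skipped, G→slot 6.
Slots: [1:E] [2:B] [4:C] [5:D] [6:G]
Profit = 58 + 54 + 47 + 56 + 19 = 234

234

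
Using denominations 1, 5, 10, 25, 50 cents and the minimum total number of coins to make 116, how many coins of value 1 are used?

Greedy: take as many of the largest coin as possible, then repeat with the remainder.
116 − 2×50→16 − 1×10→6 − 1×5→1 − 1×1→0
Count of 1: 1

1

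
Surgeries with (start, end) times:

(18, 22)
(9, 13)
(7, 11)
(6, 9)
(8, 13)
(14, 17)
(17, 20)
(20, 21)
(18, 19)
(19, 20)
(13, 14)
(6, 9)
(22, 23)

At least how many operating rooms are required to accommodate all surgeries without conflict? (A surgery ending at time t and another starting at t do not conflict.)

The answer is the maximum number of intervals overlapping at any instant.
starts: [6, 6, 7, 8, 9, 13, 14, 17, 18, 18, 19, 20, 22]
ends:   [9, 9, 11, 13, 13, 14, 17, 19, 20, 20, 21, 22, 23]
s6→1 s6→2 s7→3 s8→4  — peak 4.

4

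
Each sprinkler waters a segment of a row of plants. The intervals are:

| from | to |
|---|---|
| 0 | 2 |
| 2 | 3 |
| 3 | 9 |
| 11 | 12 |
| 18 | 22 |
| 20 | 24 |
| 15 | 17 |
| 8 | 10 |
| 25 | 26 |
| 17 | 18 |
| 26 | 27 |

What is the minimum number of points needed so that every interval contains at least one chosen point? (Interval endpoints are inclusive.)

6

Sort by right endpoint; whenever an interval is uncovered, place a point at its right end.
Sorted: [0,2] [2,3] [3,9] [8,10] [11,12] [15,17] [17,18] [18,22] [20,24] [25,26] [26,27]
{[0,2],[2,3]} hit by 2; {[3,9],[8,10]} hit by 9; {[11,12]} hit by 12; {[15,17],[17,18]} hit by 17; {[18,22],[20,24]} hit by 22; {[25,26],[26,27]} hit by 26.
Points: 2, 9, 12, 17, 22, 26 (6 total).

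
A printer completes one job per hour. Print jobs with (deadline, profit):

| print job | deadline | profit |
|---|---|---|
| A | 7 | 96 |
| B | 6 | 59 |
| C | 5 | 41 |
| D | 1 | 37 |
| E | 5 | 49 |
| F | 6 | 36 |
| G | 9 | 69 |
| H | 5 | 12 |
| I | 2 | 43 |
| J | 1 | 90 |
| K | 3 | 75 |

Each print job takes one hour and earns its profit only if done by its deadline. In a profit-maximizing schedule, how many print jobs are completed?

8

By profit: A(d7,96), J(d1,90), K(d3,75), G(d9,69), B(d6,59), E(d5,49), I(d2,43), C(d5,41), D(d1,37), F(d6,36), H(d5,12)
A→slot 7; J→slot 1; K→slot 3; G→slot 9; B→slot 6; E→slot 5; I→slot 2; C→slot 4; D skipped; F skipped; H skipped.
8 of 11 scheduled.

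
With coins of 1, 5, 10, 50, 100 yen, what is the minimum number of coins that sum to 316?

6

Greedy: take as many of the largest coin as possible, then repeat with the remainder.
316 − 3×100→16 − 1×10→6 − 1×5→1 − 1×1→0
Total coins = 3 + 1 + 1 + 1 = 6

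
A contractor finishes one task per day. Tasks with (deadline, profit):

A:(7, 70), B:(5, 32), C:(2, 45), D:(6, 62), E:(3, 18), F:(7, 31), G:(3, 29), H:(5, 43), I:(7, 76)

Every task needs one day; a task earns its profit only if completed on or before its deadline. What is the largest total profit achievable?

Take jobs in profit order; each goes to the latest open slot no later than its deadline.
By profit: I(d7,76), A(d7,70), D(d6,62), C(d2,45), H(d5,43), B(d5,32), F(d7,31), G(d3,29), E(d3,18)
I→slot 7; A→slot 6; D→slot 5; C→slot 2; H→slot 4; B→slot 3; F→slot 1; G skipped; E skipped.
Profit = 31 + 45 + 32 + 43 + 62 + 70 + 76 = 359

359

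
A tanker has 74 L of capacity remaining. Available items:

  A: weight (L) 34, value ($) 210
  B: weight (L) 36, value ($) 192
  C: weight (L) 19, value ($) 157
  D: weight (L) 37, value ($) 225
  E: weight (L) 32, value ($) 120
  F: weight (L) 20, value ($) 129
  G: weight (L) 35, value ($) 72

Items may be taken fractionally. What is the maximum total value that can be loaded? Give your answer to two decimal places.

502.08

Sort by value per unit weight and fill in that order.
Order: C (157/19=8.26) > F (129/20=6.45) > A (210/34=6.18) > D (225/37=6.08) > B (192/36=5.33) > E (120/32=3.75) > G (72/35=2.06)
Fill: take C (19 @ 157) → take F (20 @ 129) → take A (34 @ 210) → take 1/37 of D → 6.08; 74/74 used.
Total value = 502.08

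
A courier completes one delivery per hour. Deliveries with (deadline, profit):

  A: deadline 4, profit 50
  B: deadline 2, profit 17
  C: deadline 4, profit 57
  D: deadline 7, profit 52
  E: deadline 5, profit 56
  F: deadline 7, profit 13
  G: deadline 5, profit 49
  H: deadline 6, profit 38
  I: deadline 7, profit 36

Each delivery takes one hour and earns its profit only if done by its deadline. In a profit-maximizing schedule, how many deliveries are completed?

Sort by profit descending; place each in the latest free slot ≤ its deadline.
Profit order: C=57 E=56 D=52 A=50 G=49 H=38 I=36 B=17 F=13
Assign: C→slot 4, E→slot 5, D→slot 7, A→slot 3, G→slot 2, H→slot 6, I→slot 1, B skipped, F skipped.
Slots: [1:I] [2:G] [3:A] [4:C] [5:E] [6:H] [7:D]
7 of 9 scheduled.

7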